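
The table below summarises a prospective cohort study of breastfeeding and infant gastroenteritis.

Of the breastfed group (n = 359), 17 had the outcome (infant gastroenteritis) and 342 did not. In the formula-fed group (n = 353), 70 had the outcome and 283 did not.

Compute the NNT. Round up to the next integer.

7

Risk in treated group = 17/359 = 0.04735; risk in control = 70/353 = 0.19830.
Absolute risk reduction = 0.19830 − 0.04735 = 0.15095
NNT = 1 / ARR = 1 / 0.15095 = 6.625 → round up → 7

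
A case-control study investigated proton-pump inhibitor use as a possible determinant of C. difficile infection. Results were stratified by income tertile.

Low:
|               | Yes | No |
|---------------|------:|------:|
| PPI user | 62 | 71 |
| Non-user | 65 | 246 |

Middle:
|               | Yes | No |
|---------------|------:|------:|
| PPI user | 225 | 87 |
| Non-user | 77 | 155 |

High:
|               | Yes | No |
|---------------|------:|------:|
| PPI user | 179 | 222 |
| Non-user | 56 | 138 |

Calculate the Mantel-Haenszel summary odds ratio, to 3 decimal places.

OR_MH = Σ(aᵢdᵢ/nᵢ) / Σ(bᵢcᵢ/nᵢ), where nᵢ is the stratum total.
Stratum 1 (Low): n = 444; a·d/n = 62·246/444 = 34.3514; b·c/n = 71·65/444 = 10.3941
Stratum 2 (Middle): n = 544; a·d/n = 225·155/544 = 64.1085; b·c/n = 87·77/544 = 12.3143
Stratum 3 (High): n = 595; a·d/n = 179·138/595 = 41.5160; b·c/n = 222·56/595 = 20.8941
OR_MH = (34.3514 + 64.1085 + 41.5160) / (10.3941 + 12.3143 + 20.8941) = 139.9758 / 43.6026 = 3.21026

3.210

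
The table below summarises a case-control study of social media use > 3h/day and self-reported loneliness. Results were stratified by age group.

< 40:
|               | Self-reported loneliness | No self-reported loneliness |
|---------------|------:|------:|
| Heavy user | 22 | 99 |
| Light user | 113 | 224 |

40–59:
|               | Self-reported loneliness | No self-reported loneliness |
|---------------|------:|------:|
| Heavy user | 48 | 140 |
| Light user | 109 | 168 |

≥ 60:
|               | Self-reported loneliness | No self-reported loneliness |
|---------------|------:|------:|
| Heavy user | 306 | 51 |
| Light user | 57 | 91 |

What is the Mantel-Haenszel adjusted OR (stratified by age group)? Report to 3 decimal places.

1.321

OR_MH = Σ(aᵢdᵢ/nᵢ) / Σ(bᵢcᵢ/nᵢ), where nᵢ is the stratum total.
Stratum 1 (< 40): n = 458; a·d/n = 22·224/458 = 10.7598; b·c/n = 99·113/458 = 24.4258
Stratum 2 (40–59): n = 465; a·d/n = 48·168/465 = 17.3419; b·c/n = 140·109/465 = 32.8172
Stratum 3 (≥ 60): n = 505; a·d/n = 306·91/505 = 55.1406; b·c/n = 51·57/505 = 5.7564
OR_MH = (10.7598 + 17.3419 + 55.1406) / (24.4258 + 32.8172 + 5.7564) = 83.2424 / 62.9994 = 1.32132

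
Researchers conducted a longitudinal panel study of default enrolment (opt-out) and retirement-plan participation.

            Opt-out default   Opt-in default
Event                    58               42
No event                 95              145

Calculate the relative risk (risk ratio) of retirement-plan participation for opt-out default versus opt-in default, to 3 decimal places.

Reading the table with exposure as columns: a = 58 (Opt-out default, case), b = 95 (Opt-out default, non-case), c = 42 (Opt-in default, case), d = 145.
Risk in exposed = 58/153 = 0.37908; risk in unexposed = 42/187 = 0.22460.
RR = 0.37908 / 0.22460 = 1.68783
The risk among the exposed is 1.69 times that among the unexposed.

1.688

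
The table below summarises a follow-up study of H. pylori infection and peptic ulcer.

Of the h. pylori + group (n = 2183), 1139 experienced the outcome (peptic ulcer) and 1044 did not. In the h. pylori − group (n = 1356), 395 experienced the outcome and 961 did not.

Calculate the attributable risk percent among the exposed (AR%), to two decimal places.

From the description: a = 1139, b = 1044, c = 395, d = 961.
Risk in exposed = 1139/2183 = 0.52176; risk in unexposed = 395/1356 = 0.29130.
RR = 0.52176/0.29130 = 1.79115
AR% = (RR − 1)/RR × 100 = (1.79115 − 1)/1.79115 × 100 = 44.1700%

44.17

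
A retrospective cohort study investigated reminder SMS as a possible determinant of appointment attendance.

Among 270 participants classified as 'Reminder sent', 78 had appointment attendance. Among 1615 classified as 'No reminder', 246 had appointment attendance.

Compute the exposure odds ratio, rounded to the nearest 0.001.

From the description: a = 78, b = 192, c = 246, d = 1369.
OR = (a·d)/(b·c) = (78 × 1369) / (192 × 246) = 106782 / 47232 = 2.26080
The odds of appointment attendance are about 2.26 times as high in the reminder sent group.

2.261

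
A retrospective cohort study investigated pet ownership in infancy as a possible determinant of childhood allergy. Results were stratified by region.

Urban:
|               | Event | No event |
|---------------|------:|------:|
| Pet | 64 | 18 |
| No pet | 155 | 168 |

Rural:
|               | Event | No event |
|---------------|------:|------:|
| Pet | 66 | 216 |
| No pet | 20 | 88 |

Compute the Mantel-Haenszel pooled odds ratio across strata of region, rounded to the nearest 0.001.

2.307

OR_MH = Σ(aᵢdᵢ/nᵢ) / Σ(bᵢcᵢ/nᵢ), where nᵢ is the stratum total.
Stratum 1 (Urban): n = 405; a·d/n = 64·168/405 = 26.5481; b·c/n = 18·155/405 = 6.8889
Stratum 2 (Rural): n = 390; a·d/n = 66·88/390 = 14.8923; b·c/n = 216·20/390 = 11.0769
OR_MH = (26.5481 + 14.8923) / (6.8889 + 11.0769) = 41.4405 / 17.9658 = 2.30663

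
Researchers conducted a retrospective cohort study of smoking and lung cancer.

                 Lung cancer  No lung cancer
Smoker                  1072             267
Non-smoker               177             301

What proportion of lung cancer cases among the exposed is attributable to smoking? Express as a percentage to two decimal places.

Cells: a = 1072, b = 267, c = 177, d = 301.
Risk in exposed = 1072/1339 = 0.80060; risk in unexposed = 177/478 = 0.37029.
RR = 0.80060/0.37029 = 2.16207
AR% = (RR − 1)/RR × 100 = (2.16207 − 1)/2.16207 × 100 = 53.7479%

53.75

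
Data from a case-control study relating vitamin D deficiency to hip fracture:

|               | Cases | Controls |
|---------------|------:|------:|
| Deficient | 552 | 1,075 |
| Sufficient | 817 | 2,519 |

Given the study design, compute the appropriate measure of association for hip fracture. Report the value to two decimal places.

Cells: a = 552, b = 1075, c = 817, d = 2519.
This is a case-control study: participants were sampled on outcome status, so risks in the source population cannot be estimated directly — relative risk is not valid here. The odds ratio is the appropriate measure.
OR = (a·d)/(b·c) = (552 × 2519) / (1075 × 817) = 1390488 / 878275 = 1.58320

1.58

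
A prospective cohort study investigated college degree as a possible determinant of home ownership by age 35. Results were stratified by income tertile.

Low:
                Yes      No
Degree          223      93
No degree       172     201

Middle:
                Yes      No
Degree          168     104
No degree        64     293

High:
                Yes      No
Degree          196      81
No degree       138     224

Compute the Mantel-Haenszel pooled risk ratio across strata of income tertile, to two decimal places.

RR_MH = Σ(aᵢ·n₀ᵢ/nᵢ) / Σ(cᵢ·n₁ᵢ/nᵢ), with n₁ᵢ = aᵢ+bᵢ (exposed), n₀ᵢ = cᵢ+dᵢ (unexposed), nᵢ = n₁ᵢ+n₀ᵢ.
Stratum 1 (Low): n₁ = 316, n₀ = 373, n = 689; a·n₀/n = 223·373/689 = 120.7242; c·n₁/n = 172·316/689 = 78.8853
Stratum 2 (Middle): n₁ = 272, n₀ = 357, n = 629; a·n₀/n = 168·357/629 = 95.3514; c·n₁/n = 64·272/629 = 27.6757
Stratum 3 (High): n₁ = 277, n₀ = 362, n = 639; a·n₀/n = 196·362/639 = 111.0360; c·n₁/n = 138·277/639 = 59.8216
RR_MH = (120.7242 + 95.3514 + 111.0360) / (78.8853 + 27.6757 + 59.8216) = 327.1116 / 166.3826 = 1.96602

1.97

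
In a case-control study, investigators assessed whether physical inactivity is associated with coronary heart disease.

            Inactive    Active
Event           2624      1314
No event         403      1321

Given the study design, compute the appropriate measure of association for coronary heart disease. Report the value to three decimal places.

6.546

Reading the table with exposure as columns: a = 2624 (Inactive, case), b = 403 (Inactive, non-case), c = 1314 (Active, case), d = 1321.
This is a case-control study: participants were sampled on outcome status, so risks in the source population cannot be estimated directly — relative risk is not valid here. The odds ratio is the appropriate measure.
OR = (a·d)/(b·c) = (2624 × 1321) / (403 × 1314) = 3466304 / 529542 = 6.54585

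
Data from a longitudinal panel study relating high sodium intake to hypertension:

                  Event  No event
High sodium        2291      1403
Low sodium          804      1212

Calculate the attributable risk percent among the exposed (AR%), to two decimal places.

Cells: a = 2291, b = 1403, c = 804, d = 1212.
Risk in exposed = 2291/3694 = 0.62019; risk in unexposed = 804/2016 = 0.39881.
RR = 0.62019/0.39881 = 1.55512
AR% = (RR − 1)/RR × 100 = (1.55512 − 1)/1.55512 × 100 = 35.6961%

35.70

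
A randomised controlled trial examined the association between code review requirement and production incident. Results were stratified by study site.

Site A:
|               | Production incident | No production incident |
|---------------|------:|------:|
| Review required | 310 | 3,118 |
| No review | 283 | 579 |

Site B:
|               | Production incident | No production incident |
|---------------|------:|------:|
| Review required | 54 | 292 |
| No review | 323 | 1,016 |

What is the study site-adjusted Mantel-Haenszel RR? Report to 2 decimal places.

RR_MH = Σ(aᵢ·n₀ᵢ/nᵢ) / Σ(cᵢ·n₁ᵢ/nᵢ), with n₁ᵢ = aᵢ+bᵢ (exposed), n₀ᵢ = cᵢ+dᵢ (unexposed), nᵢ = n₁ᵢ+n₀ᵢ.
Stratum 1 (Site A): n₁ = 3428, n₀ = 862, n = 4290; a·n₀/n = 310·862/4290 = 62.2890; c·n₁/n = 283·3428/4290 = 226.1361
Stratum 2 (Site B): n₁ = 346, n₀ = 1339, n = 1685; a·n₀/n = 54·1339/1685 = 42.9116; c·n₁/n = 323·346/1685 = 66.3252
RR_MH = (62.2890 + 42.9116) / (226.1361 + 66.3252) = 105.2006 / 292.4614 = 0.35971

0.36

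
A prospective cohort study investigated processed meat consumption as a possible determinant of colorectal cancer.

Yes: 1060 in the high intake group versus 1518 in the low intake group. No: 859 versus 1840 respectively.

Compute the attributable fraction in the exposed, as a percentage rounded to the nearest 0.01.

From the description: a = 1060, b = 859, c = 1518, d = 1840.
Risk in exposed = 1060/1919 = 0.55237; risk in unexposed = 1518/3358 = 0.45205.
RR = 0.55237/0.45205 = 1.22191
AR% = (RR − 1)/RR × 100 = (1.22191 − 1)/1.22191 × 100 = 18.1610%

18.16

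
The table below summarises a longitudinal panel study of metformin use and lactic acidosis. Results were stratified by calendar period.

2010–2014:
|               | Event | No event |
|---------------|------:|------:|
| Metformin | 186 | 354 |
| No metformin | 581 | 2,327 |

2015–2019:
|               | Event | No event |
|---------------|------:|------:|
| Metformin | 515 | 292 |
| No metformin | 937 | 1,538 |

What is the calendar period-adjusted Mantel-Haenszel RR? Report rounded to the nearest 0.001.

RR_MH = Σ(aᵢ·n₀ᵢ/nᵢ) / Σ(cᵢ·n₁ᵢ/nᵢ), with n₁ᵢ = aᵢ+bᵢ (exposed), n₀ᵢ = cᵢ+dᵢ (unexposed), nᵢ = n₁ᵢ+n₀ᵢ.
Stratum 1 (2010–2014): n₁ = 540, n₀ = 2908, n = 3448; a·n₀/n = 186·2908/3448 = 156.8701; c·n₁/n = 581·540/3448 = 90.9919
Stratum 2 (2015–2019): n₁ = 807, n₀ = 2475, n = 3282; a·n₀/n = 515·2475/3282 = 388.3684; c·n₁/n = 937·807/3282 = 230.3958
RR_MH = (156.8701 + 388.3684) / (90.9919 + 230.3958) = 545.2384 / 321.3877 = 1.69651

1.697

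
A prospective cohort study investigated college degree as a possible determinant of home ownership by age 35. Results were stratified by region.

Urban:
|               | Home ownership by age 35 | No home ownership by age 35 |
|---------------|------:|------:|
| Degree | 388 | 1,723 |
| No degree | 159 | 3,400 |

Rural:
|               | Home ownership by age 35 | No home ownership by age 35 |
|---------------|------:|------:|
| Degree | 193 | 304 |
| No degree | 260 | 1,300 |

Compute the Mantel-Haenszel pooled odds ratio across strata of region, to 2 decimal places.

OR_MH = Σ(aᵢdᵢ/nᵢ) / Σ(bᵢcᵢ/nᵢ), where nᵢ is the stratum total.
Stratum 1 (Urban): n = 5670; a·d/n = 388·3400/5670 = 232.6631; b·c/n = 1723·159/5670 = 48.3169
Stratum 2 (Rural): n = 2057; a·d/n = 193·1300/2057 = 121.9737; b·c/n = 304·260/2057 = 38.4249
OR_MH = (232.6631 + 121.9737) / (48.3169 + 38.4249) = 354.6369 / 86.7418 = 4.08842

4.09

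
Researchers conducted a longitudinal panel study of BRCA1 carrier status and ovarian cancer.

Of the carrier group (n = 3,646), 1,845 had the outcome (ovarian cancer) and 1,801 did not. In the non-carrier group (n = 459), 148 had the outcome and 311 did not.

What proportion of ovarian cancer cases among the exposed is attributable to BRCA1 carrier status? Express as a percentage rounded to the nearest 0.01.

36.28

From the description: a = 1845, b = 1801, c = 148, d = 311.
Risk in exposed = 1845/3646 = 0.50603; risk in unexposed = 148/459 = 0.32244.
RR = 0.50603/0.32244 = 1.56939
AR% = (RR − 1)/RR × 100 = (1.56939 − 1)/1.56939 × 100 = 36.2809%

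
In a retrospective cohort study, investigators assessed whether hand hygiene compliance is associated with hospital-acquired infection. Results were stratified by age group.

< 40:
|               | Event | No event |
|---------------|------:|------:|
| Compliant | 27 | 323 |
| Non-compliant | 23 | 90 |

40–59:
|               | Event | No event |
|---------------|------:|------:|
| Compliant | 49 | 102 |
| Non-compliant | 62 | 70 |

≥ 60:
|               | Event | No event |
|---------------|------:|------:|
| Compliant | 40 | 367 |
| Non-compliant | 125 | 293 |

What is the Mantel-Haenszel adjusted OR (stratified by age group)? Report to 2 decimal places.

0.34

OR_MH = Σ(aᵢdᵢ/nᵢ) / Σ(bᵢcᵢ/nᵢ), where nᵢ is the stratum total.
Stratum 1 (< 40): n = 463; a·d/n = 27·90/463 = 5.2484; b·c/n = 323·23/463 = 16.0454
Stratum 2 (40–59): n = 283; a·d/n = 49·70/283 = 12.1201; b·c/n = 102·62/283 = 22.3463
Stratum 3 (≥ 60): n = 825; a·d/n = 40·293/825 = 14.2061; b·c/n = 367·125/825 = 55.6061
OR_MH = (5.2484 + 12.1201 + 14.2061) / (16.0454 + 22.3463 + 55.6061) = 31.5746 / 93.9977 = 0.33591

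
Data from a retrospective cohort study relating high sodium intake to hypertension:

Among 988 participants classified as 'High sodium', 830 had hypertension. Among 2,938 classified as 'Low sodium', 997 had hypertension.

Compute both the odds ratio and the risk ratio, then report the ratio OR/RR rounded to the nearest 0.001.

4.131

From the description: a = 830, b = 158, c = 997, d = 1941.
OR = (830·1941)/(158·997) = 1611030/157526 = 10.22707
Risk in exposed = 830/988 = 0.84008; risk in unexposed = 997/2938 = 0.33935; RR = 2.47558
OR/RR = 10.22707 / 2.47558 = 4.13118
The outcome is not rare, so the OR lies further from 1 than the RR.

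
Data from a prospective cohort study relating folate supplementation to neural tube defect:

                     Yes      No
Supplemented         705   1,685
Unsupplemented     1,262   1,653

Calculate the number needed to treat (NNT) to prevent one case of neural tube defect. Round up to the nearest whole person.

8

Risk in treated group = 705/2390 = 0.29498; risk in control = 1262/2915 = 0.43293.
Absolute risk reduction = 0.43293 − 0.29498 = 0.13795
NNT = 1 / ARR = 1 / 0.13795 = 7.249 → round up → 8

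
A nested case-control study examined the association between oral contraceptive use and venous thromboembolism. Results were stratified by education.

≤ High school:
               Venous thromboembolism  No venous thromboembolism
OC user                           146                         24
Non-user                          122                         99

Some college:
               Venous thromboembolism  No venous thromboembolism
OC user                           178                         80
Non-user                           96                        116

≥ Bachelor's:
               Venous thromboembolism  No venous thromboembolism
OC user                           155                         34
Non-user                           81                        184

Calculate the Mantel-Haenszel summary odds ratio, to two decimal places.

OR_MH = Σ(aᵢdᵢ/nᵢ) / Σ(bᵢcᵢ/nᵢ), where nᵢ is the stratum total.
Stratum 1 (≤ High school): n = 391; a·d/n = 146·99/391 = 36.9668; b·c/n = 24·122/391 = 7.4885
Stratum 2 (Some college): n = 470; a·d/n = 178·116/470 = 43.9319; b·c/n = 80·96/470 = 16.3404
Stratum 3 (≥ Bachelor's): n = 454; a·d/n = 155·184/454 = 62.8194; b·c/n = 34·81/454 = 6.0661
OR_MH = (36.9668 + 43.9319 + 62.8194) / (7.4885 + 16.3404 + 6.0661) = 143.7181 / 29.8950 = 4.80743

4.81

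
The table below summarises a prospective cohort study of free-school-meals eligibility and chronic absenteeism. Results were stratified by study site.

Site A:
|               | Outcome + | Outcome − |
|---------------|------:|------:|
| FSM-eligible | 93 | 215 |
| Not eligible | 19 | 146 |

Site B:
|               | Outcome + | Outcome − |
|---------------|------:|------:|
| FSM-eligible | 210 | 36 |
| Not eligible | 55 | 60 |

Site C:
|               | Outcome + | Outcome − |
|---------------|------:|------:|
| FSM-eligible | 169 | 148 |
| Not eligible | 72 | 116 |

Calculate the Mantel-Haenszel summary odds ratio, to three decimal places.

2.908

OR_MH = Σ(aᵢdᵢ/nᵢ) / Σ(bᵢcᵢ/nᵢ), where nᵢ is the stratum total.
Stratum 1 (Site A): n = 473; a·d/n = 93·146/473 = 28.7061; b·c/n = 215·19/473 = 8.6364
Stratum 2 (Site B): n = 361; a·d/n = 210·60/361 = 34.9030; b·c/n = 36·55/361 = 5.4848
Stratum 3 (Site C): n = 505; a·d/n = 169·116/505 = 38.8198; b·c/n = 148·72/505 = 21.1010
OR_MH = (28.7061 + 34.9030 + 38.8198) / (8.6364 + 5.4848 + 21.1010) = 102.4290 / 35.2221 = 2.90809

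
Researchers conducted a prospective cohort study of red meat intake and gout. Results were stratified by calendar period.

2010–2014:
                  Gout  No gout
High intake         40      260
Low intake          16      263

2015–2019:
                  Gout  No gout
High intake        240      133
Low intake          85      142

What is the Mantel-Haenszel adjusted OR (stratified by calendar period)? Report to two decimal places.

OR_MH = Σ(aᵢdᵢ/nᵢ) / Σ(bᵢcᵢ/nᵢ), where nᵢ is the stratum total.
Stratum 1 (2010–2014): n = 579; a·d/n = 40·263/579 = 18.1693; b·c/n = 260·16/579 = 7.1848
Stratum 2 (2015–2019): n = 600; a·d/n = 240·142/600 = 56.8000; b·c/n = 133·85/600 = 18.8417
OR_MH = (18.1693 + 56.8000) / (7.1848 + 18.8417) = 74.9693 / 26.0265 = 2.88050

2.88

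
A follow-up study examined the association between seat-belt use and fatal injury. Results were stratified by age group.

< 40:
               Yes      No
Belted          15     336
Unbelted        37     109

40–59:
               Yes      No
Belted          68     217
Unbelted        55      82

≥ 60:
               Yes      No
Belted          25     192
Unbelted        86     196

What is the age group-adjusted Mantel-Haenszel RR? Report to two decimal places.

RR_MH = Σ(aᵢ·n₀ᵢ/nᵢ) / Σ(cᵢ·n₁ᵢ/nᵢ), with n₁ᵢ = aᵢ+bᵢ (exposed), n₀ᵢ = cᵢ+dᵢ (unexposed), nᵢ = n₁ᵢ+n₀ᵢ.
Stratum 1 (< 40): n₁ = 351, n₀ = 146, n = 497; a·n₀/n = 15·146/497 = 4.4064; c·n₁/n = 37·351/497 = 26.1308
Stratum 2 (40–59): n₁ = 285, n₀ = 137, n = 422; a·n₀/n = 68·137/422 = 22.0758; c·n₁/n = 55·285/422 = 37.1445
Stratum 3 (≥ 60): n₁ = 217, n₀ = 282, n = 499; a·n₀/n = 25·282/499 = 14.1283; c·n₁/n = 86·217/499 = 37.3988
RR_MH = (4.4064 + 22.0758 + 14.1283) / (26.1308 + 37.1445 + 37.3988) = 40.6105 / 100.6741 = 0.40339

0.40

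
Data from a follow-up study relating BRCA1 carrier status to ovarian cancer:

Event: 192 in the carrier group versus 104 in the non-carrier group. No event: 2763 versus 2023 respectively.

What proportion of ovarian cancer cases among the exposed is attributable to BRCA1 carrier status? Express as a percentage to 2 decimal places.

From the description: a = 192, b = 2763, c = 104, d = 2023.
Risk in exposed = 192/2955 = 0.06497; risk in unexposed = 104/2127 = 0.04890.
RR = 0.06497/0.04890 = 1.32886
AR% = (RR − 1)/RR × 100 = (1.32886 − 1)/1.32886 × 100 = 24.7473%

24.75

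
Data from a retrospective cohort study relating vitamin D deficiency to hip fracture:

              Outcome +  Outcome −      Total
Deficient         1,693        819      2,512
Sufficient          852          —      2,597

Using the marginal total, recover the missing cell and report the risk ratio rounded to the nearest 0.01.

The missing cell is in the unexposed row: 2597 − 852 = 1745.
So a = 1693, b = 819, c = 852, d = 1745.
RR = [a/(a+b)] / [c/(c+d)] = (1693/2512) / (852/2597) = 0.67396/0.32807 = 2.05433

2.05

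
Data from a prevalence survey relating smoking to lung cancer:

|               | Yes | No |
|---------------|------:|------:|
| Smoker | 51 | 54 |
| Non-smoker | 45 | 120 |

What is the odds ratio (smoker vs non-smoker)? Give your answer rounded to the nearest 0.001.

2.519

Cells: a = 51, b = 54, c = 45, d = 120.
OR = (a·d)/(b·c) = (51 × 120) / (54 × 45) = 6120 / 2430 = 2.51852
The odds of lung cancer are about 2.52 times as high in the smoker group.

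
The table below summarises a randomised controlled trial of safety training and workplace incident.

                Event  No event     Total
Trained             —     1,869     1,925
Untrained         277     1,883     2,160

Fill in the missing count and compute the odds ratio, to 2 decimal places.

The missing cell is in the exposed row: 1925 − 1869 = 56.
So a = 56, b = 1869, c = 277, d = 1883.
OR = (a·d)/(b·c) = (56 × 1883) / (1869 × 277) = 105448 / 517713 = 0.20368

0.20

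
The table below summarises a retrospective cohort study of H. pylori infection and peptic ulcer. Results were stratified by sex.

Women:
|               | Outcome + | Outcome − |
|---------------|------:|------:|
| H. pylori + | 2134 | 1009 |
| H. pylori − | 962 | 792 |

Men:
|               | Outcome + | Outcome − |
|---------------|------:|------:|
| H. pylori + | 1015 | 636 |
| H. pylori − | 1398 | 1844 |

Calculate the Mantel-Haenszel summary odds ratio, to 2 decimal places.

1.92

OR_MH = Σ(aᵢdᵢ/nᵢ) / Σ(bᵢcᵢ/nᵢ), where nᵢ is the stratum total.
Stratum 1 (Women): n = 4897; a·d/n = 2134·792/4897 = 345.1354; b·c/n = 1009·962/4897 = 198.2148
Stratum 2 (Men): n = 4893; a·d/n = 1015·1844/4893 = 382.5179; b·c/n = 636·1398/4893 = 181.7143
OR_MH = (345.1354 + 382.5179) / (198.2148 + 181.7143) = 727.6533 / 379.9291 = 1.91523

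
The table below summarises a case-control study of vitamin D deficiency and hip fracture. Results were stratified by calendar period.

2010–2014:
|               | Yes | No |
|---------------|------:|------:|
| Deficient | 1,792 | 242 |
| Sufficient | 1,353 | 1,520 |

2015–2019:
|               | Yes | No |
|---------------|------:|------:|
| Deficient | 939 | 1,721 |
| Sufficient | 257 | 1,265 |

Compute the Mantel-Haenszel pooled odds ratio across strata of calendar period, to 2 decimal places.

OR_MH = Σ(aᵢdᵢ/nᵢ) / Σ(bᵢcᵢ/nᵢ), where nᵢ is the stratum total.
Stratum 1 (2010–2014): n = 4907; a·d/n = 1792·1520/4907 = 555.0927; b·c/n = 242·1353/4907 = 66.7263
Stratum 2 (2015–2019): n = 4182; a·d/n = 939·1265/4182 = 284.0352; b·c/n = 1721·257/4182 = 105.7621
OR_MH = (555.0927 + 284.0352) / (66.7263 + 105.7621) = 839.1279 / 172.4884 = 4.86484

4.86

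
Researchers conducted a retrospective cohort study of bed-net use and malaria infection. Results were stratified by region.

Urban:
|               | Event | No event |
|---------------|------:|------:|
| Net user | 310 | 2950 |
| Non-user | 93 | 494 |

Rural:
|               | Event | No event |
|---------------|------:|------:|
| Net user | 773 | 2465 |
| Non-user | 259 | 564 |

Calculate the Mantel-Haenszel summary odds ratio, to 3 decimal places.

OR_MH = Σ(aᵢdᵢ/nᵢ) / Σ(bᵢcᵢ/nᵢ), where nᵢ is the stratum total.
Stratum 1 (Urban): n = 3847; a·d/n = 310·494/3847 = 39.8076; b·c/n = 2950·93/3847 = 71.3153
Stratum 2 (Rural): n = 4061; a·d/n = 773·564/4061 = 107.3558; b·c/n = 2465·259/4061 = 157.2113
OR_MH = (39.8076 + 107.3558) / (71.3153 + 157.2113) = 147.1635 / 228.5266 = 0.64397

0.644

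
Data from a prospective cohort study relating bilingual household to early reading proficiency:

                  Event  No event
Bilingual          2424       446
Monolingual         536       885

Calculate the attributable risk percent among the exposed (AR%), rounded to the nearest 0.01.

Cells: a = 2424, b = 446, c = 536, d = 885.
Risk in exposed = 2424/2870 = 0.84460; risk in unexposed = 536/1421 = 0.37720.
RR = 0.84460/0.37720 = 2.23913
AR% = (RR − 1)/RR × 100 = (2.23913 − 1)/2.23913 × 100 = 55.3399%

55.34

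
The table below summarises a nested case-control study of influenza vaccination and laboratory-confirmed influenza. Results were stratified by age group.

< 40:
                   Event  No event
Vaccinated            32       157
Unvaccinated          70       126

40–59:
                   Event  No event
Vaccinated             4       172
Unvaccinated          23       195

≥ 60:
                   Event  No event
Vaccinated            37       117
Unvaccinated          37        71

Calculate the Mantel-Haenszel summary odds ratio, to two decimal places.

0.41

OR_MH = Σ(aᵢdᵢ/nᵢ) / Σ(bᵢcᵢ/nᵢ), where nᵢ is the stratum total.
Stratum 1 (< 40): n = 385; a·d/n = 32·126/385 = 10.4727; b·c/n = 157·70/385 = 28.5455
Stratum 2 (40–59): n = 394; a·d/n = 4·195/394 = 1.9797; b·c/n = 172·23/394 = 10.0406
Stratum 3 (≥ 60): n = 262; a·d/n = 37·71/262 = 10.0267; b·c/n = 117·37/262 = 16.5229
OR_MH = (10.4727 + 1.9797 + 10.0267) / (28.5455 + 10.0406 + 16.5229) = 22.4791 / 55.1090 = 0.40790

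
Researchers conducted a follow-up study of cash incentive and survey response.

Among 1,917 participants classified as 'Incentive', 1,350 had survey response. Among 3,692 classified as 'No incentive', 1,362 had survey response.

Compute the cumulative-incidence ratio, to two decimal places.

1.91

From the description: a = 1350, b = 567, c = 1362, d = 2330.
Risk in exposed = 1350/1917 = 0.70423; risk in unexposed = 1362/3692 = 0.36891.
RR = 0.70423 / 0.36891 = 1.90896
The risk among the exposed is 1.91 times that among the unexposed.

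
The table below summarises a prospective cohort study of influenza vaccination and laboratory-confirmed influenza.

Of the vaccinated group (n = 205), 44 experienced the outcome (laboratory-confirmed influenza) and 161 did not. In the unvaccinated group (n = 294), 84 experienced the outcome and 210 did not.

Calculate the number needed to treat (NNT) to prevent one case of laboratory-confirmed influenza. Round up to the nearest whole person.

Risk in treated group = 44/205 = 0.21463; risk in control = 84/294 = 0.28571.
Absolute risk reduction = 0.28571 − 0.21463 = 0.07108
NNT = 1 / ARR = 1 / 0.07108 = 14.069 → round up → 15

15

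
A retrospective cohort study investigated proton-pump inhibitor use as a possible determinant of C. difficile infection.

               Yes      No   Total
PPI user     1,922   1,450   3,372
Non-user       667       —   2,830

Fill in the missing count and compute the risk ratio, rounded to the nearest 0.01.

2.42

The missing cell is in the unexposed row: 2830 − 667 = 2163.
So a = 1922, b = 1450, c = 667, d = 2163.
RR = [a/(a+b)] / [c/(c+d)] = (1922/3372) / (667/2830) = 0.56999/0.23569 = 2.41839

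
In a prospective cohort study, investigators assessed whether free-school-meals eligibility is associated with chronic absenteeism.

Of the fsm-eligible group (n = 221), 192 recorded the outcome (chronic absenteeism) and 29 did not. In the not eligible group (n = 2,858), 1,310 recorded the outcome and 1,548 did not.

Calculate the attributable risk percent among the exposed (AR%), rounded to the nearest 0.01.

From the description: a = 192, b = 29, c = 1310, d = 1548.
Risk in exposed = 192/221 = 0.86878; risk in unexposed = 1310/2858 = 0.45836.
RR = 0.86878/0.45836 = 1.89540
AR% = (RR − 1)/RR × 100 = (1.89540 − 1)/1.89540 × 100 = 47.2406%

47.24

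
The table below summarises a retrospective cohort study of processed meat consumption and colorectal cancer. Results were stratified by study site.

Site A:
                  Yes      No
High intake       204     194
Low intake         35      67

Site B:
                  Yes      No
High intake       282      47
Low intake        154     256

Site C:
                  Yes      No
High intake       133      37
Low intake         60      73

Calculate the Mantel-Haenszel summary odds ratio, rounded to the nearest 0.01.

OR_MH = Σ(aᵢdᵢ/nᵢ) / Σ(bᵢcᵢ/nᵢ), where nᵢ is the stratum total.
Stratum 1 (Site A): n = 500; a·d/n = 204·67/500 = 27.3360; b·c/n = 194·35/500 = 13.5800
Stratum 2 (Site B): n = 739; a·d/n = 282·256/739 = 97.6888; b·c/n = 47·154/739 = 9.7943
Stratum 3 (Site C): n = 303; a·d/n = 133·73/303 = 32.0429; b·c/n = 37·60/303 = 7.3267
OR_MH = (27.3360 + 97.6888 + 32.0429) / (13.5800 + 9.7943 + 7.3267) = 157.0677 / 30.7010 = 5.11604

5.12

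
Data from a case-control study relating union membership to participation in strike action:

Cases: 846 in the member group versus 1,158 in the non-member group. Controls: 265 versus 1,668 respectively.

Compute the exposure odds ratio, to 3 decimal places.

4.598

From the description: a = 846, b = 265, c = 1158, d = 1668.
OR = (a·d)/(b·c) = (846 × 1668) / (265 × 1158) = 1411128 / 306870 = 4.59846
The odds of participation in strike action are about 4.60 times as high in the member group.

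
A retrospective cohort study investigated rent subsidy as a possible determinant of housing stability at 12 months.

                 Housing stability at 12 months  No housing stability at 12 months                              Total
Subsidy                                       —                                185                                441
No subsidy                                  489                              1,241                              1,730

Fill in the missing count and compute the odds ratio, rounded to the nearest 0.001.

3.512

The missing cell is in the exposed row: 441 − 185 = 256.
So a = 256, b = 185, c = 489, d = 1241.
OR = (a·d)/(b·c) = (256 × 1241) / (185 × 489) = 317696 / 90465 = 3.51181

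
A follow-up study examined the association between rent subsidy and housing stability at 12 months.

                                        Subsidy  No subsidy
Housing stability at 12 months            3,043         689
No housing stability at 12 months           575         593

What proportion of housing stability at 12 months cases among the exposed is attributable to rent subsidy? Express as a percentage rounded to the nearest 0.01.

Reading the table with exposure as columns: a = 3043 (Subsidy, case), b = 575 (Subsidy, non-case), c = 689 (No subsidy, case), d = 593.
Risk in exposed = 3043/3618 = 0.84107; risk in unexposed = 689/1282 = 0.53744.
RR = 0.84107/0.53744 = 1.56496
AR% = (RR − 1)/RR × 100 = (1.56496 − 1)/1.56496 × 100 = 36.1004%

36.10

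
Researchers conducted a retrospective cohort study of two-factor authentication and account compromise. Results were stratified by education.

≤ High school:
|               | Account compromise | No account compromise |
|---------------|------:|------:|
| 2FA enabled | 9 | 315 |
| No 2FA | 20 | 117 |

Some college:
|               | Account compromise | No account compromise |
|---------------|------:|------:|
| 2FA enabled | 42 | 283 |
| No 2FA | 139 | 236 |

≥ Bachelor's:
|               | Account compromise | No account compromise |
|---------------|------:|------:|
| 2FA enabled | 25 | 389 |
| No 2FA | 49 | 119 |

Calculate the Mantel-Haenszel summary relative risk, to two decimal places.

RR_MH = Σ(aᵢ·n₀ᵢ/nᵢ) / Σ(cᵢ·n₁ᵢ/nᵢ), with n₁ᵢ = aᵢ+bᵢ (exposed), n₀ᵢ = cᵢ+dᵢ (unexposed), nᵢ = n₁ᵢ+n₀ᵢ.
Stratum 1 (≤ High school): n₁ = 324, n₀ = 137, n = 461; a·n₀/n = 9·137/461 = 2.6746; c·n₁/n = 20·324/461 = 14.0564
Stratum 2 (Some college): n₁ = 325, n₀ = 375, n = 700; a·n₀/n = 42·375/700 = 22.5000; c·n₁/n = 139·325/700 = 64.5357
Stratum 3 (≥ Bachelor's): n₁ = 414, n₀ = 168, n = 582; a·n₀/n = 25·168/582 = 7.2165; c·n₁/n = 49·414/582 = 34.8557
RR_MH = (2.6746 + 22.5000 + 7.2165) / (14.0564 + 64.5357 + 34.8557) = 32.3911 / 113.4478 = 0.28552

0.29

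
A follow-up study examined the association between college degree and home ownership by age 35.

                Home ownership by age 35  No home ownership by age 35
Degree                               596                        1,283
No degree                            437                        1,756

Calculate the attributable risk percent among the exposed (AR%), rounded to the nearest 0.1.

Cells: a = 596, b = 1283, c = 437, d = 1756.
Risk in exposed = 596/1879 = 0.31719; risk in unexposed = 437/2193 = 0.19927.
RR = 0.31719/0.19927 = 1.59176
AR% = (RR − 1)/RR × 100 = (1.59176 − 1)/1.59176 × 100 = 37.1763%

37.2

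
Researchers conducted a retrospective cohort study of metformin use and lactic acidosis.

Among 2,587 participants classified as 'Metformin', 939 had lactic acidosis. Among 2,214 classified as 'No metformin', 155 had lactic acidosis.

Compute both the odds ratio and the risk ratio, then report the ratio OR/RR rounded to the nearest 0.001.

1.460

From the description: a = 939, b = 1648, c = 155, d = 2059.
OR = (939·2059)/(1648·155) = 1933401/255440 = 7.56890
Risk in exposed = 939/2587 = 0.36297; risk in unexposed = 155/2214 = 0.07001; RR = 5.18460
OR/RR = 7.56890 / 5.18460 = 1.45988
The outcome is not rare, so the OR lies further from 1 than the RR.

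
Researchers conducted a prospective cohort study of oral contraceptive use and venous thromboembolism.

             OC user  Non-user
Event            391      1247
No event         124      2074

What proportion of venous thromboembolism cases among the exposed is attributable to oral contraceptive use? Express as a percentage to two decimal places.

50.54

Reading the table with exposure as columns: a = 391 (OC user, case), b = 124 (OC user, non-case), c = 1247 (Non-user, case), d = 2074.
Risk in exposed = 391/515 = 0.75922; risk in unexposed = 1247/3321 = 0.37549.
RR = 0.75922/0.37549 = 2.02196
AR% = (RR − 1)/RR × 100 = (2.02196 − 1)/2.02196 × 100 = 50.5430%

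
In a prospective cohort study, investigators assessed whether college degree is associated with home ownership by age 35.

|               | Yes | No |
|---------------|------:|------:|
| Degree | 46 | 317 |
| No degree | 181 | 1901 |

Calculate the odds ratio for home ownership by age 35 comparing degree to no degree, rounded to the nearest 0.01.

Cells: a = 46, b = 317, c = 181, d = 1901.
OR = (a·d)/(b·c) = (46 × 1901) / (317 × 181) = 87446 / 57377 = 1.52406
The odds of home ownership by age 35 are about 1.52 times as high in the degree group.

1.52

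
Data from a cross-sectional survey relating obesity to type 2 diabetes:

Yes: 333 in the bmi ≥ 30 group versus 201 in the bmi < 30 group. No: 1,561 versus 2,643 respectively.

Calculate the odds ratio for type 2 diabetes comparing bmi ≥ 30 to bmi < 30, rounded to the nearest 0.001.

2.805

From the description: a = 333, b = 1561, c = 201, d = 2643.
OR = (a·d)/(b·c) = (333 × 2643) / (1561 × 201) = 880119 / 313761 = 2.80506
The odds of type 2 diabetes are about 2.81 times as high in the bmi ≥ 30 group.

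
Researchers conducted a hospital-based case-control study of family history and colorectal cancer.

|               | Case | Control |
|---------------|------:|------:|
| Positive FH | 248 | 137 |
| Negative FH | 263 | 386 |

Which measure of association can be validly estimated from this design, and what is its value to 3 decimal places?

Cells: a = 248, b = 137, c = 263, d = 386.
This is a hospital-based case-control study: participants were sampled on outcome status, so risks in the source population cannot be estimated directly — relative risk is not valid here. The odds ratio is the appropriate measure.
OR = (a·d)/(b·c) = (248 × 386) / (137 × 263) = 95728 / 36031 = 2.65682

2.657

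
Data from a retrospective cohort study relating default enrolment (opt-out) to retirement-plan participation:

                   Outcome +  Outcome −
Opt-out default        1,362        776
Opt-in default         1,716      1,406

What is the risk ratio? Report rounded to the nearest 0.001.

1.159

Cells: a = 1362, b = 776, c = 1716, d = 1406.
Risk in exposed = 1362/2138 = 0.63704; risk in unexposed = 1716/3122 = 0.54965.
RR = 0.63704 / 0.54965 = 1.15900
The risk among the exposed is 1.16 times that among the unexposed.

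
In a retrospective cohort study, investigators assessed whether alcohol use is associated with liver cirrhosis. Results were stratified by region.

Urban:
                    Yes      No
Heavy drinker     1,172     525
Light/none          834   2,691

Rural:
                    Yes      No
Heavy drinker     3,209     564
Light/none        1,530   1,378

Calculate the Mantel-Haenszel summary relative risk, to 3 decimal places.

RR_MH = Σ(aᵢ·n₀ᵢ/nᵢ) / Σ(cᵢ·n₁ᵢ/nᵢ), with n₁ᵢ = aᵢ+bᵢ (exposed), n₀ᵢ = cᵢ+dᵢ (unexposed), nᵢ = n₁ᵢ+n₀ᵢ.
Stratum 1 (Urban): n₁ = 1697, n₀ = 3525, n = 5222; a·n₀/n = 1172·3525/5222 = 791.1337; c·n₁/n = 834·1697/5222 = 271.0260
Stratum 2 (Rural): n₁ = 3773, n₀ = 2908, n = 6681; a·n₀/n = 3209·2908/6681 = 1396.7628; c·n₁/n = 1530·3773/6681 = 864.0458
RR_MH = (791.1337 + 1396.7628) / (271.0260 + 864.0458) = 2187.8964 / 1135.0718 = 1.92754

1.928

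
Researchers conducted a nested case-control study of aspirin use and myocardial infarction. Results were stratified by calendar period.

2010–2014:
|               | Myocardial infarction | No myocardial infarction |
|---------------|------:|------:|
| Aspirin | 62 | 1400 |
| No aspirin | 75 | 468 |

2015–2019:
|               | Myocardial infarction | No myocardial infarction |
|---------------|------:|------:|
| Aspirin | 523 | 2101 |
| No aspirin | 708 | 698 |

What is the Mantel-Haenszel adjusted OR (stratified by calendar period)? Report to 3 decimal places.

OR_MH = Σ(aᵢdᵢ/nᵢ) / Σ(bᵢcᵢ/nᵢ), where nᵢ is the stratum total.
Stratum 1 (2010–2014): n = 2005; a·d/n = 62·468/2005 = 14.4718; b·c/n = 1400·75/2005 = 52.3691
Stratum 2 (2015–2019): n = 4030; a·d/n = 523·698/4030 = 90.5841; b·c/n = 2101·708/4030 = 369.1087
OR_MH = (14.4718 + 90.5841) / (52.3691 + 369.1087) = 105.0559 / 421.4778 = 0.24926

0.249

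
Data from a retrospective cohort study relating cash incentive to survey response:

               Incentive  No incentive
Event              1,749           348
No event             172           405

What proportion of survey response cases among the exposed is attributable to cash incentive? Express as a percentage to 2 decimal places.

Reading the table with exposure as columns: a = 1749 (Incentive, case), b = 172 (Incentive, non-case), c = 348 (No incentive, case), d = 405.
Risk in exposed = 1749/1921 = 0.91046; risk in unexposed = 348/753 = 0.46215.
RR = 0.91046/0.46215 = 1.97005
AR% = (RR − 1)/RR × 100 = (1.97005 − 1)/1.97005 × 100 = 49.2400%

49.24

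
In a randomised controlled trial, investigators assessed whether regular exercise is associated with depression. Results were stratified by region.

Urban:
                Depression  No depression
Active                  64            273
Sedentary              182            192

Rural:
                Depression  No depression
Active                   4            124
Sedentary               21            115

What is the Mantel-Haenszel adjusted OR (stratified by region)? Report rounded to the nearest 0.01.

OR_MH = Σ(aᵢdᵢ/nᵢ) / Σ(bᵢcᵢ/nᵢ), where nᵢ is the stratum total.
Stratum 1 (Urban): n = 711; a·d/n = 64·192/711 = 17.2827; b·c/n = 273·182/711 = 69.8819
Stratum 2 (Rural): n = 264; a·d/n = 4·115/264 = 1.7424; b·c/n = 124·21/264 = 9.8636
OR_MH = (17.2827 + 1.7424) / (69.8819 + 9.8636) = 19.0251 / 79.7455 = 0.23857

0.24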